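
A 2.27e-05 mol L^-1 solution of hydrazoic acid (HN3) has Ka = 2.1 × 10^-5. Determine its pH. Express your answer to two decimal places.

pH = 4.86

HN3 ⇌ N3- + H+
From the ICE table, Ka = [H+]²/(2.27e-05 − [H+]) = 2.1 × 10^-5.
[H+] is not negligible relative to C₀; solve [H+]² + 2.1e-05·[H+] − 4.77e-10 = 0.
[H+] = (−Ka + √(Ka² + 4·Ka·C₀))/2 = 1.37 × 10^-5 M
pH = −log(1.37 × 10^-5) = 4.86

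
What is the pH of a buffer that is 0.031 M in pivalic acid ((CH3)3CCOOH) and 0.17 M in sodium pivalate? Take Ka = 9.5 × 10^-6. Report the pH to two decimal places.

pH = 5.76

pKa = −log(9.5 × 10^-6) = 5.022
Henderson–Hasselbalch: pH = pKa + log([(CH3)3CCOO-]/[(CH3)3CCOOH]) = 5.022 + log(0.17/0.031)
pH = 5.022 + (+0.739) = 5.76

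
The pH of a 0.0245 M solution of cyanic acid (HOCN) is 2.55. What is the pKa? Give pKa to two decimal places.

pKa = 3.44

[H+] = 10^(-2.55) = 2.82 × 10^-3 M
At equilibrium [HA] = 0.0245 − 2.82 × 10^-3 = 2.17 × 10^-2 M
Ka = [H+][A-]/[HA] = (2.82 × 10^-3)² / 2.17 × 10^-2 = 3.66 × 10^-4
pKa = -log(3.66 × 10^-4) = 3.44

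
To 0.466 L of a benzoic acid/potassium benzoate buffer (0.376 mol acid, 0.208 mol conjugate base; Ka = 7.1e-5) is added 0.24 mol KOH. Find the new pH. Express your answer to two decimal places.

OH- converts C6H5COOH to C6H5COO-: C6H5COOH → 0.136 mol, C6H5COO- → 0.448 mol.
pKa = −log(7.1 × 10^-5) = 4.149
pH = pKa + log(n_C6H5COO-/n_C6H5COOH) = 4.149 + log(0.448/0.136) = 4.149 + (+0.518)

pH = 4.67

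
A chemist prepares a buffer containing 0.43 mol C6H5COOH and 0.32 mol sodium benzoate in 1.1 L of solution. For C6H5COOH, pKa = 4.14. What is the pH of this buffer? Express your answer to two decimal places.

pH = 4.01

pH = pKa + log([A⁻]/[HA]) = 4.14 + log(0.32/0.43)
pH = 4.14 + (-0.128) = 4.01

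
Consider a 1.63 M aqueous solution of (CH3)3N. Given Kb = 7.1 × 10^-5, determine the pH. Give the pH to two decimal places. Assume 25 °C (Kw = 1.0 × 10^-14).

(CH3)3N + H2O ⇌ (CH3)3NH+ + OH-
From the ICE table, Kb = [OH-]²/(1.63 − [OH-]) = 7.1 × 10^-5.
Since Kb ≪ C₀, [OH-] ≈ √(Kb·C₀) = 1.08 × 10^-2 M.
Check: 0.66% ionized — well under 5%, approximation valid.
pOH = 1.97, so pH = 14.00 − pOH = 12.03

pH = 12.03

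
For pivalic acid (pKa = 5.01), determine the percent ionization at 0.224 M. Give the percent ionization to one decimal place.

(CH3)3CCOOH ⇌ (CH3)3CCOO- + H+; let x = [H+] at equilibrium.
Ka = 10^(−5.01) = 9.77 × 10^-6
x ≈ √(Ka·C₀) = √(9.77 × 10^-6 × 0.224) = 1.48 × 10^-3 M
Fraction ionized = 1.48 × 10^-3 / 0.224 = 0.0066 → 0.7%

0.7%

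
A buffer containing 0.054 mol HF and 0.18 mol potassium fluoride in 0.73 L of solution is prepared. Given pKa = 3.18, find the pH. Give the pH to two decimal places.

pH = 3.70

Using pH = pKa + log([base]/[acid]) with [base]/[acid] = 0.18/0.054:
pH = 3.18 + (+0.523) = 3.70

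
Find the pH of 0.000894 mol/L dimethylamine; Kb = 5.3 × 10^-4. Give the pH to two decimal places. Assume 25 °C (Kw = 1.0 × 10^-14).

(CH3)2NH + H2O ⇌ (CH3)2NH2+ + OH-
From the ICE table, Kb = [OH-]²/(0.000894 − [OH-]) = 5.3 × 10^-4.
The 5% rule fails; solving [OH-]² + Kb·[OH-] − Kb·C₀ = 0 exactly:
[OH-] = (−Kb + √(Kb² + 4·Kb·C₀))/2 = 4.73 × 10^-4 M
pOH = −log(4.73 × 10^-4) = 3.33; pH = 14.00 − 3.33 = 10.67

pH = 10.67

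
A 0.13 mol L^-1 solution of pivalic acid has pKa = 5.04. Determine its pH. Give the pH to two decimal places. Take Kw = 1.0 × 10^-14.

(CH3)3CCOOH ⇌ (CH3)3CCOO- + H+
Ka = 10^(−5.04) = 9.12 × 10^-6
From the ICE table, Ka = [H+]²/(0.13 − [H+]) = 9.12 × 10^-6.
Neglecting [H+] in the denominator: [H+] = √(9.12 × 10^-6 × 0.13) = 1.09 × 10^-3 M
Check: 0.84% ionized — well under 5%, approximation valid.
pH = −log[H+] = −log(1.09 × 10^-3) = 2.96

pH = 2.96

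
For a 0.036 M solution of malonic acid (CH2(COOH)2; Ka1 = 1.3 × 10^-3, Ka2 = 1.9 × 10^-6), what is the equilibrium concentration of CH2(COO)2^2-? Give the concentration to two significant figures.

First ionization gives [H+] ≈ [CH2(COOH)COO-] = 6.22 × 10^-3 M.
Second step: Ka2 = [H+][CH2(COO)2^2-]/[CH2(COOH)COO-] ≈ [CH2(COO)2^2-] (since [H+] ≈ [CH2(COOH)COO-]).
So [CH2(COO)2^2-] ≈ Ka2.

1.9 × 10^-6 M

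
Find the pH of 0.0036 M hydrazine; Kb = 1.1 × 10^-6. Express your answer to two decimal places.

pH = 9.80

N2H4 + H2O ⇌ N2H5+ + OH-
From the ICE table, Kb = [OH-]²/(0.0036 − [OH-]) = 1.1 × 10^-6.
Assume [OH-] ≪ 0.0036: [OH-] ≈ √(1.1 × 10^-6 × 0.0036) = 6.29 × 10^-5 M
([OH-]/C₀ = 1.7% < 5%, so the approximation holds.)
pOH = 4.20, so pH = 14.00 − pOH = 9.80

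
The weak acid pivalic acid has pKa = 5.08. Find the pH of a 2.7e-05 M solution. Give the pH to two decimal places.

(CH3)3CCOOH ⇌ (CH3)3CCOO- + H+
Ka = 10^(−5.08) = 8.32 × 10^-6
From the ICE table, Ka = x²/(2.7e-05 − x) = 8.32 × 10^-6.
The 5% rule fails; solving x² + Ka·x − Ka·C₀ = 0 exactly:
x = [−8.32e-06 + √(8.32e-06² + 8.99e-10)]/2 = 1.14 × 10^-5 M
pH = −log(1.14 × 10^-5) = 4.94

pH = 4.94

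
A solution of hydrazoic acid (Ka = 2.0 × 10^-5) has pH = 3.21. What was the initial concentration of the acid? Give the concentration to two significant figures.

C₀ = 2.0 × 10^-2 M

[H+] = 10^(-3.21) = 6.17 × 10^-4 M = x
Ka = x²/(C₀ − x) ⇒ C₀ = x + x²/Ka
C₀ = 6.17 × 10^-4 + (6.17 × 10^-4)²/(2.0 × 10^-5) = 1.97 × 10^-2 M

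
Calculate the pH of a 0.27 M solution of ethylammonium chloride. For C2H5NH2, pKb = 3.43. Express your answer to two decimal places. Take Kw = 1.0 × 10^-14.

pH = 5.57

C2H5NH3+ is the conjugate acid of the weak base C2H5NH2.
Kb = 10^(−3.43) = 3.72 × 10^-4
Ka = Kw/Kb = 1.0×10^-14 / 3.72 × 10^-4 = 2.69 × 10^-11
Ka = x²/(0.27 − x) = 2.69 × 10^-11
Since Ka ≪ C₀, x ≈ √(Ka·C₀) = 2.69 × 10^-6 M.
Check: 0.001% ionized — well under 5%, approximation valid.
pH = −log(2.69 × 10^-6) = 5.57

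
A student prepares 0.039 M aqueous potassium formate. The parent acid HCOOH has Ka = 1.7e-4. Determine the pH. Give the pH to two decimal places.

pH = 8.18

HCOO- is the conjugate base of the weak acid HCOOH.
Kb = Kw/Ka = 1.0×10^-14 / 1.7 × 10^-4 = 5.88 × 10^-11
From the ICE table, Kb = [OH-]²/(0.039 − [OH-]) = 5.88 × 10^-11.
Assume [OH-] ≪ 0.039: [OH-] ≈ √(5.88 × 10^-11 × 0.039) = 1.51 × 10^-6 M
pOH = −log(1.51 × 10^-6) = 5.82; pH = 14.00 − 5.82 = 8.18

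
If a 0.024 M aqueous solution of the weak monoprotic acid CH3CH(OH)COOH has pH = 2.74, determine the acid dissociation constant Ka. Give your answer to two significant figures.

Ka = 1.5 × 10^-4

[H+] = 10^(-2.74) = 1.82 × 10^-3 M
At equilibrium [HA] = 0.024 − 1.82 × 10^-3 = 2.22 × 10^-2 M
Ka = [H+][A-]/[HA] = (1.82 × 10^-3)² / 2.22 × 10^-2 = 1.5 × 10^-4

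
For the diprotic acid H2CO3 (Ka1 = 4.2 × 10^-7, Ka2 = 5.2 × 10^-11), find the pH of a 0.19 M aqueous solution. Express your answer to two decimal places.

pH = 3.55

Since Ka1 ≫ Ka2, the first ionization dominates [H+].
Ka1 = x²/(0.19 − x) = 4.2 × 10^-7
x ≈ √(4.2 × 10^-7 × 0.19) = 2.82 × 10^-4 M
pH = −log(2.82 × 10^-4) = 3.55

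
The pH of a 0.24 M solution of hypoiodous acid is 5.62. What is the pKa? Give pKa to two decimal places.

[H+] = 10^(-5.62) = 2.40 × 10^-6 M
At equilibrium [HA] = 0.24 − 2.40 × 10^-6 = 2.40 × 10^-1 M
Ka = [H+][A-]/[HA] = (2.40 × 10^-6)² / 2.40 × 10^-1 = 2.40 × 10^-11
pKa = -log(2.40 × 10^-11) = 10.62

pKa = 10.62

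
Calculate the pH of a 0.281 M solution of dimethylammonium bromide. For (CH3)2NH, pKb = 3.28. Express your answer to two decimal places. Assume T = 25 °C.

(CH3)2NH2+ is the conjugate acid of the weak base (CH3)2NH.
Kb = 10^(−3.28) = 5.25 × 10^-4
Ka = Kw/Kb = 1.0×10^-14 / 5.25 × 10^-4 = 1.90 × 10^-11
From the ICE table, Ka = [H+]²/(0.281 − [H+]) = 1.90 × 10^-11.
Since Ka ≪ C₀, [H+] ≈ √(Ka·C₀) = 2.31 × 10^-6 M.
pH = −log(2.31 × 10^-6) = 5.64

pH = 5.64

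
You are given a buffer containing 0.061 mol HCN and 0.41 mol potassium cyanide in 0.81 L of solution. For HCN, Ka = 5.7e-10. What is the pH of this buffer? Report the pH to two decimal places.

pH = 10.07

pKa = −log(5.7 × 10^-10) = 9.244
Using pH = pKa + log([base]/[acid]) with [base]/[acid] = 0.41/0.061:
pH = 9.244 + (+0.827) = 10.07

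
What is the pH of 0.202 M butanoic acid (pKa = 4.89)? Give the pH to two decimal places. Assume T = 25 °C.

pH = 2.79

CH3(CH2)2COOH ⇌ CH3(CH2)2COO- + H+
Ka = 10^(−4.89) = 1.29 × 10^-5
Ka = x²/(0.202 − x) = 1.29 × 10^-5
Since Ka ≪ C₀, x ≈ √(Ka·C₀) = 1.61 × 10^-3 M.
(x/C₀ = 0.8% < 5%, so the approximation holds.)
pH = −log(1.61 × 10^-3) = 2.79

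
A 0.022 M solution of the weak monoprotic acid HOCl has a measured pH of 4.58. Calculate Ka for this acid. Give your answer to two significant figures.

[H+] = 10^(-4.58) = 2.63 × 10^-5 M
At equilibrium [HA] = 0.022 − 2.63 × 10^-5 = 2.20 × 10^-2 M
Ka = [H+][A-]/[HA] = (2.63 × 10^-5)² / 2.20 × 10^-2 = 3.1 × 10^-8

Ka = 3.1 × 10^-8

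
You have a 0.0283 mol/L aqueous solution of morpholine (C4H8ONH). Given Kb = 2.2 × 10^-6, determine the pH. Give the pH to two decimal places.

C4H8ONH + H2O ⇌ C4H8ONH2+ + OH-
Kb = x²/(0.0283 − x) = 2.2 × 10^-6
Since Kb ≪ C₀, x ≈ √(Kb·C₀) = 2.50 × 10^-4 M.
Check: 0.88% ionized — well under 5%, approximation valid.
pOH = −log(2.50 × 10^-4) = 3.60; pH = 14.00 − 3.60 = 10.40

pH = 10.40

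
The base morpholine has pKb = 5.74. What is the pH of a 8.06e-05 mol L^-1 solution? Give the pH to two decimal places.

C4H8ONH + H2O ⇌ C4H8ONH2+ + OH-
Kb = 10^(−5.74) = 1.82 × 10^-6
Let x = [OH-] at equilibrium. Kb = x²/(8.06e-05 − x).
The 5% rule fails; solving x² + Kb·x − Kb·C₀ = 0 exactly:
x = [−1.82e-06 + √(1.82e-06² + 5.87e-10)]/2 = 1.12 × 10^-5 M
pOH = −log(1.12 × 10^-5) = 4.95; pH = 14.00 − 4.95 = 9.05

pH = 9.05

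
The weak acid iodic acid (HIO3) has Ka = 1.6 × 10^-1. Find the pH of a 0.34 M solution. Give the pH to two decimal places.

HIO3 ⇌ IO3- + H+
From the ICE table, Ka = [H+]²/(0.34 − [H+]) = 1.6 × 10^-1.
Here C₀/Ka ≈ 2.12, so the small-[H+] approximation fails. Use the quadratic:
[H+] = [−0.16 + √(0.16² + 0.218)]/2 = 1.67 × 10^-1 M
pH = −log[H+] = −log(1.67 × 10^-1) = 0.78

pH = 0.78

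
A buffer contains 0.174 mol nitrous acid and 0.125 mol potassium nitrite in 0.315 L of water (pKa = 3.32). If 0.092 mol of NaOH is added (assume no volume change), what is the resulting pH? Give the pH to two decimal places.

After neutralization: n(HNO2) = 0.082 mol, n(NO2-) = 0.217 mol.
Henderson–Hasselbalch with mole ratio 0.217/0.082: pH = 3.32 + (+0.423)

pH = 3.74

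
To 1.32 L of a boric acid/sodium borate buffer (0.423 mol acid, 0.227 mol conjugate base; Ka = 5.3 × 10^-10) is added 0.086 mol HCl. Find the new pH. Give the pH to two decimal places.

Added H+ converts B(OH)4- to B(OH)3: B(OH)3 → 0.509 mol, B(OH)4- → 0.141 mol.
pKa = −log(5.3 × 10^-10) = 9.276
pH = pKa + log([A⁻]/[HA]) = 9.276 + log(0.141/0.509) = 9.276 -0.557

pH = 8.72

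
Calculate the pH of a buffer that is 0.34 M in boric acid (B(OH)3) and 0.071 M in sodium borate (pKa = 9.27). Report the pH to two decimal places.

Using pH = pKa + log([base]/[acid]) with [base]/[acid] = 0.071/0.34:
pH = 9.27 + (-0.680) = 8.59

pH = 8.59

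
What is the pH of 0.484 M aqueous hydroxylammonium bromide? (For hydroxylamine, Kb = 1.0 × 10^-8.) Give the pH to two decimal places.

pH = 3.16

NH3OH+ is the conjugate acid of the weak base NH2OH.
Ka = Kw/Kb = 1.0×10^-14 / 1.0 × 10^-8 = 1.00 × 10^-6
Ka = x²/(0.484 − x) = 1.00 × 10^-6
Since Ka ≪ C₀, x ≈ √(Ka·C₀) = 6.96 × 10^-4 M.
(x/C₀ = 0.14% < 5%, so the approximation holds.)
pH = −log(6.96 × 10^-4) = 3.16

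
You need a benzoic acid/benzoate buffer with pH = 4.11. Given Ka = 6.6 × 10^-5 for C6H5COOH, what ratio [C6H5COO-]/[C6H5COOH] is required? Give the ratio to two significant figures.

ratio = 0.85

pKa = -log(6.6 × 10^-5) = 4.180
pH = pKa + log(r) ⇒ log(r) = 4.11 − 4.180 = -0.070
r = [C6H5COO-]/[C6H5COOH] = 10^(-0.070) = 0.851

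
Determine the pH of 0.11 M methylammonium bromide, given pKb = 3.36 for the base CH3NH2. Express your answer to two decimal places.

pH = 5.80

CH3NH3+ is the conjugate acid of the weak base CH3NH2.
Kb = 10^(−3.36) = 4.37 × 10^-4
Ka = Kw/Kb = 1.0×10^-14 / 4.37 × 10^-4 = 2.29 × 10^-11
From the ICE table, Ka = [H+]²/(0.11 − [H+]) = 2.29 × 10^-11.
Assume [H+] ≪ 0.11: [H+] ≈ √(2.29 × 10^-11 × 0.11) = 1.59 × 10^-6 M
([H+]/C₀ = 0.0014% < 5%, so the approximation holds.)
pH = −log[H+] = −log(1.59 × 10^-6) = 5.80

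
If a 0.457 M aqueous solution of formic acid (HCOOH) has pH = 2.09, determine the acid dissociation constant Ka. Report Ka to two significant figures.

[H+] = 10^(-2.09) = 8.13 × 10^-3 M
At equilibrium [HA] = 0.457 − 8.13 × 10^-3 = 4.49 × 10^-1 M
Ka = [H+][A-]/[HA] = (8.13 × 10^-3)² / 4.49 × 10^-1 = 1.5 × 10^-4

Ka = 1.5 × 10^-4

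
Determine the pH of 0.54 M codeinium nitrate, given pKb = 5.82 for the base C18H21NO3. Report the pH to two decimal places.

pH = 4.22

C18H22NO3+ is the conjugate acid of the weak base C18H21NO3.
Kb = 10^(−5.82) = 1.51 × 10^-6
Ka = Kw/Kb = 1.0×10^-14 / 1.51 × 10^-6 = 6.62 × 10^-9
From the ICE table, Ka = [H+]²/(0.54 − [H+]) = 6.62 × 10^-9.
Neglecting [H+] in the denominator: [H+] = √(6.62 × 10^-9 × 0.54) = 5.98 × 10^-5 M
Check: 0.011% ionized — well under 5%, approximation valid.
pH = −log(5.98 × 10^-5) = 4.22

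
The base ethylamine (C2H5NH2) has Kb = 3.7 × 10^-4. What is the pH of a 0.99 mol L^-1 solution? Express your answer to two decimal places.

pH = 12.28

C2H5NH2 + H2O ⇌ C2H5NH3+ + OH-
Let x = [OH-] at equilibrium. Kb = x²/(0.99 − x).
Since Kb ≪ C₀, x ≈ √(Kb·C₀) = 1.91 × 10^-2 M.
pOH = −log(1.91 × 10^-2) = 1.72; pH = 14.00 − 1.72 = 12.28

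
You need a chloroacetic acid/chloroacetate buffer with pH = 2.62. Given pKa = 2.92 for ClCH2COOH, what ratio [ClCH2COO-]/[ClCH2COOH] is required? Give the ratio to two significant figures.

ratio = 0.50

pH = pKa + log(r) ⇒ log(r) = 2.62 − 2.92 = -0.30
r = [ClCH2COO-]/[ClCH2COOH] = 10^(-0.30) = 0.501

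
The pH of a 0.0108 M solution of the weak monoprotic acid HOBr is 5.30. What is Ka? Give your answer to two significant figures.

[H+] = 10^(-5.30) = 5.01 × 10^-6 M
At equilibrium [HA] = 0.0108 − 5.01 × 10^-6 = 1.08 × 10^-2 M
Ka = [H+][A-]/[HA] = (5.01 × 10^-6)² / 1.08 × 10^-2 = 2.3 × 10^-9

Ka = 2.3 × 10^-9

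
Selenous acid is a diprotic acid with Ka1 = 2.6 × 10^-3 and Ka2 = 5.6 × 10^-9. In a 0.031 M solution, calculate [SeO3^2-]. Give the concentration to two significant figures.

First ionization gives [H+] ≈ [HSeO3-] = 7.77 × 10^-3 M.
Second step: Ka2 = [H+][SeO3^2-]/[HSeO3-] ≈ [SeO3^2-] (since [H+] ≈ [HSeO3-]).
So [SeO3^2-] ≈ Ka2.

5.6 × 10^-9 M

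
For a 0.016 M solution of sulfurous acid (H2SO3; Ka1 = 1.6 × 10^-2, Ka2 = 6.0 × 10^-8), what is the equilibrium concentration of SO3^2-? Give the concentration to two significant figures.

First ionization gives [H+] ≈ [HSO3-] = 9.89 × 10^-3 M.
Second step: Ka2 = [H+][SO3^2-]/[HSO3-] ≈ [SO3^2-] (since [H+] ≈ [HSO3-]).
So [SO3^2-] ≈ Ka2.

6.0 × 10^-8 M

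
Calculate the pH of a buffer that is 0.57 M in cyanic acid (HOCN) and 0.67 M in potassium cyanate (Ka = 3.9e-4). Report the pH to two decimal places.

pH = 3.48

pKa = −log(3.9 × 10^-4) = 3.409
Henderson–Hasselbalch: pH = pKa + log([OCN-]/[HOCN]) = 3.409 + log(0.67/0.57)
pH = 3.409 + (+0.070) = 3.48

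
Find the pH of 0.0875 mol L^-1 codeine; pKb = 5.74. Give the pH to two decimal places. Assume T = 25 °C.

pH = 10.60

C18H21NO3 + H2O ⇌ C18H22NO3+ + OH-
Kb = 10^(−5.74) = 1.82 × 10^-6
From the ICE table, Kb = x²/(0.0875 − x) = 1.82 × 10^-6.
Since Kb ≪ C₀, x ≈ √(Kb·C₀) = 3.99 × 10^-4 M.
pOH = −log(3.99 × 10^-4) = 3.40; pH = 14.00 − 3.40 = 10.60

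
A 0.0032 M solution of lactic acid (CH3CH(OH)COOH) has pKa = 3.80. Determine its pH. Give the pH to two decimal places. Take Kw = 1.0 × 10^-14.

CH3CH(OH)COOH ⇌ CH3CH(OH)COO- + H+
Ka = 10^(−3.80) = 1.58 × 10^-4
From the ICE table, Ka = x²/(0.0032 − x) = 1.58 × 10^-4.
Here C₀/Ka ≈ 20.3, so the small-x approximation fails. Use the quadratic:
x = (−Ka + √(Ka² + 4·Ka·C₀))/2 = 6.36 × 10^-4 M
pH = −log[H+] = −log(6.36 × 10^-4) = 3.20

pH = 3.20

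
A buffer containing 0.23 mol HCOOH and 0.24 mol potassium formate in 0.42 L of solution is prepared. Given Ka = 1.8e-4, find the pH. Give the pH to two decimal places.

pKa = −log(1.8 × 10^-4) = 3.745
Using pH = pKa + log([base]/[acid]) with [base]/[acid] = 0.24/0.23:
pH = 3.745 + (+0.018) = 3.76

pH = 3.76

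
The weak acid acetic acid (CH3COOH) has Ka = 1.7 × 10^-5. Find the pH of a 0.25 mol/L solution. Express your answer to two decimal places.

pH = 2.69

CH3COOH ⇌ CH3COO- + H+
From the ICE table, Ka = x²/(0.25 − x) = 1.7 × 10^-5.
Neglecting x in the denominator: x = √(1.7 × 10^-5 × 0.25) = 2.06 × 10^-3 M
Check: 0.82% ionized — well under 5%, approximation valid.
pH = −log(2.06 × 10^-3) = 2.69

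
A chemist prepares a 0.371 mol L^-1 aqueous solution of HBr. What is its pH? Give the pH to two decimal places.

HBr is a strong acid and dissociates completely, so [H+] = 0.371 M.
pH = -log(0.371) = 0.43

pH = 0.43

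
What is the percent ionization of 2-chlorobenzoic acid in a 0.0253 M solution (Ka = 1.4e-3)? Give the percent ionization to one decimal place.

ClC6H4COOH ⇌ ClC6H4COO- + H+; let x = [H+] at equilibrium.
Solve x² + 0.0014x − 3.54e-05 = 0 → x = 5.29 × 10^-3 M
Fraction ionized = 5.29 × 10^-3 / 0.0253 = 0.2091 → 20.9%

20.9%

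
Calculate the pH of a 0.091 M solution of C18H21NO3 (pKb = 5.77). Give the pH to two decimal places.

pH = 10.59

C18H21NO3 + H2O ⇌ C18H22NO3+ + OH-
Kb = 10^(−5.77) = 1.70 × 10^-6
Kb = [OH-]²/(0.091 − [OH-]) = 1.70 × 10^-6
Neglecting [OH-] in the denominator: [OH-] = √(1.70 × 10^-6 × 0.091) = 3.93 × 10^-4 M
Check: 0.43% ionized — well under 5%, approximation valid.
pOH = −log(3.93 × 10^-4) = 3.41; pH = 14.00 − 3.41 = 10.59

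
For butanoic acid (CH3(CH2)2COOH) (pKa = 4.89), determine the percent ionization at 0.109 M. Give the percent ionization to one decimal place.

CH3(CH2)2COOH ⇌ CH3(CH2)2COO- + H+; let x = [H+] at equilibrium.
Ka = 10^(−4.89) = 1.29 × 10^-5
x ≈ √(Ka·C₀) = √(1.29 × 10^-5 × 0.109) = 1.19 × 10^-3 M
% ionization = x/C₀ × 100% = 1.19 × 10^-3/0.109 × 100% = 1.1%

1.1%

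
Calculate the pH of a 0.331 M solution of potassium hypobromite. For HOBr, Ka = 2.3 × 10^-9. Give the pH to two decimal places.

OBr- is the conjugate base of the weak acid HOBr.
Kb = Kw/Ka = 1.0×10^-14 / 2.3 × 10^-9 = 4.35 × 10^-6
From the ICE table, Kb = [OH-]²/(0.331 − [OH-]) = 4.35 × 10^-6.
Assume [OH-] ≪ 0.331: [OH-] ≈ √(4.35 × 10^-6 × 0.331) = 1.20 × 10^-3 M
Check: 0.36% ionized — well under 5%, approximation valid.
pOH = −log(1.20 × 10^-3) = 2.92; pH = 14.00 − 2.92 = 11.08

pH = 11.08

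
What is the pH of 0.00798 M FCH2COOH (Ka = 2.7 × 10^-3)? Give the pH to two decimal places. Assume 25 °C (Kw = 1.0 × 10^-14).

pH = 2.46

FCH2COOH ⇌ FCH2COO- + H+
From the ICE table, Ka = [H+]²/(0.00798 − [H+]) = 2.7 × 10^-3.
[H+] is not negligible relative to C₀; solve [H+]² + 0.0027·[H+] − 2.15e-05 = 0.
[H+] = (−Ka + √(Ka² + 4·Ka·C₀))/2 = 3.48 × 10^-3 M
pH = −log[H+] = −log(3.48 × 10^-3) = 2.46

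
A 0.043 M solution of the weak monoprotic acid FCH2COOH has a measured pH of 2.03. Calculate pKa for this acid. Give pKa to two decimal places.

pKa = 2.59

[H+] = 10^(-2.03) = 9.33 × 10^-3 M
At equilibrium [HA] = 0.043 − 9.33 × 10^-3 = 3.37 × 10^-2 M
Ka = [H+][A-]/[HA] = (9.33 × 10^-3)² / 3.37 × 10^-2 = 2.58 × 10^-3
pKa = -log(2.58 × 10^-3) = 2.59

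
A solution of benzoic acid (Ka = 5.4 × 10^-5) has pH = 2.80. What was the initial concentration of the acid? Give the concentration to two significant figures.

C₀ = 4.8 × 10^-2 M

[H+] = 10^(-2.80) = 1.58 × 10^-3 M = x
Ka = x²/(C₀ − x) ⇒ C₀ = x + x²/Ka
C₀ = 1.58 × 10^-3 + (1.58 × 10^-3)²/(5.4 × 10^-5) = 4.78 × 10^-2 M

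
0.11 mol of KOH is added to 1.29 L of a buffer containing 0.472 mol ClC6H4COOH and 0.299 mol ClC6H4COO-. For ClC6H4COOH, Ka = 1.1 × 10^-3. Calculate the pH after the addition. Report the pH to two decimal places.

pH = 3.01

After neutralization: n(ClC6H4COOH) = 0.362 mol, n(ClC6H4COO-) = 0.409 mol.
pKa = −log(1.1 × 10^-3) = 2.959
pH = pKa + log([A⁻]/[HA]) = 2.959 + log(0.409/0.362) = 2.959 +0.053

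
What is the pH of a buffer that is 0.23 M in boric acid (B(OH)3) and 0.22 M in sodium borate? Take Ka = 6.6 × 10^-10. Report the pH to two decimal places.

pKa = −log(6.6 × 10^-10) = 9.180
Using pH = pKa + log([base]/[acid]) with [base]/[acid] = 0.22/0.23:
pH = 9.180 + (-0.019) = 9.16

pH = 9.16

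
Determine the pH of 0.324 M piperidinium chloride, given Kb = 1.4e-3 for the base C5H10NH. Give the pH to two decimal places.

C5H10NH2+ is the conjugate acid of the weak base C5H10NH.
Ka = Kw/Kb = 1.0×10^-14 / 1.4 × 10^-3 = 7.14 × 10^-12
From the ICE table, Ka = [H+]²/(0.324 − [H+]) = 7.14 × 10^-12.
Neglecting [H+] in the denominator: [H+] = √(7.14 × 10^-12 × 0.324) = 1.52 × 10^-6 M
([H+]/C₀ = 0.00047% < 5%, so the approximation holds.)
pH = −log[H+] = −log(1.52 × 10^-6) = 5.82

pH = 5.82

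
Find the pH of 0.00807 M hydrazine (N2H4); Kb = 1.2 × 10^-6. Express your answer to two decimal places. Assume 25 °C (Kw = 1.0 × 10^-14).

N2H4 + H2O ⇌ N2H5+ + OH-
From the ICE table, Kb = x²/(0.00807 − x) = 1.2 × 10^-6.
Assume x ≪ 0.00807: x ≈ √(1.2 × 10^-6 × 0.00807) = 9.84 × 10^-5 M
pOH = 4.01, so pH = 14.00 − pOH = 9.99

pH = 9.99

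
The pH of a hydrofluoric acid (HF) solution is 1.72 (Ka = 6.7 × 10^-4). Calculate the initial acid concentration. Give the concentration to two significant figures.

[H+] = 10^(-1.72) = 1.91 × 10^-2 M = x
Ka = x²/(C₀ − x) ⇒ C₀ = x + x²/Ka
C₀ = 1.91 × 10^-2 + (1.91 × 10^-2)²/(6.7 × 10^-4) = 5.64 × 10^-1 M

C₀ = 5.6 × 10^-1 M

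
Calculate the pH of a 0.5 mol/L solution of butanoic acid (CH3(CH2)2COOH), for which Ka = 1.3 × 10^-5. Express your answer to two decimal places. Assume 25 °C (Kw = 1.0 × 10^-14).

CH3(CH2)2COOH ⇌ CH3(CH2)2COO- + H+
Ka = [H+]²/(0.5 − [H+]) = 1.3 × 10^-5
Neglecting [H+] in the denominator: [H+] = √(1.3 × 10^-5 × 0.5) = 2.55 × 10^-3 M
Check: 0.51% ionized — well under 5%, approximation valid.
pH = −log[H+] = −log(2.55 × 10^-3) = 2.59

pH = 2.59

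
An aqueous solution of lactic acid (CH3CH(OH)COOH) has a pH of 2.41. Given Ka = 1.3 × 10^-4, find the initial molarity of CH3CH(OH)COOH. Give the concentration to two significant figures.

C₀ = 1.2 × 10^-1 M

[H+] = 10^(-2.41) = 3.89 × 10^-3 M = x
Ka = x²/(C₀ − x) ⇒ C₀ = x + x²/Ka
C₀ = 3.89 × 10^-3 + (3.89 × 10^-3)²/(1.3 × 10^-4) = 1.20 × 10^-1 M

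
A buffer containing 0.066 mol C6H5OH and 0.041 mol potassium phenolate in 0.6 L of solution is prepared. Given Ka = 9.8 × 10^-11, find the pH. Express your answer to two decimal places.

pKa = −log(9.8 × 10^-11) = 10.009
pH = pKa + log([A⁻]/[HA]) = 10.009 + log(0.041/0.066)
pH = 10.009 + (-0.207) = 9.80

pH = 9.80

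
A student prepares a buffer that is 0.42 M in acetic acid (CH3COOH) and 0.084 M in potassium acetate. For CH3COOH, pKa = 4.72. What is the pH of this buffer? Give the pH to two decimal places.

pH = 4.02

Using pH = pKa + log([base]/[acid]) with [base]/[acid] = 0.084/0.42:
pH = 4.72 + (-0.699) = 4.02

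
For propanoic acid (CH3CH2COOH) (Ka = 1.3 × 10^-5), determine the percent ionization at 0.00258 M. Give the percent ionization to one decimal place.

6.9%

CH3CH2COOH ⇌ CH3CH2COO- + H+; let x = [H+] at equilibrium.
Ka = x²/(C₀ − x); solving the quadratic gives x = 1.77 × 10^-4 M.
% ionization = x/C₀ × 100% = 1.77 × 10^-4/0.00258 × 100% = 6.9%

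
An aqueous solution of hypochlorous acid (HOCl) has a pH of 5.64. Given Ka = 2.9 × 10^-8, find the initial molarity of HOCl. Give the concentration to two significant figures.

[H+] = 10^(-5.64) = 2.29 × 10^-6 M = x
Ka = x²/(C₀ − x) ⇒ C₀ = x + x²/Ka
C₀ = 2.29 × 10^-6 + (2.29 × 10^-6)²/(2.9 × 10^-8) = 1.83 × 10^-4 M

C₀ = 1.8 × 10^-4 M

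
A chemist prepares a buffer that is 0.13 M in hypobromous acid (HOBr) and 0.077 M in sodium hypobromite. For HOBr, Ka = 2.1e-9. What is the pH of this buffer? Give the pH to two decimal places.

pKa = −log(2.1 × 10^-9) = 8.678
pH = pKa + log([A⁻]/[HA]) = 8.678 + log(0.077/0.13)
pH = 8.678 + (-0.227) = 8.45

pH = 8.45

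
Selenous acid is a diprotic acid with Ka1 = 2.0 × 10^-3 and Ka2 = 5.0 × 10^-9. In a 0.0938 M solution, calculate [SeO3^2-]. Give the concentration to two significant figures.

First ionization gives [H+] ≈ [HSeO3-] = 1.27 × 10^-2 M.
Second step: Ka2 = [H+][SeO3^2-]/[HSeO3-] ≈ [SeO3^2-] (since [H+] ≈ [HSeO3-]).
So [SeO3^2-] ≈ Ka2.

5.0 × 10^-9 M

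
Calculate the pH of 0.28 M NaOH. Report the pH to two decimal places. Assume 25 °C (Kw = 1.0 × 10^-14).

NaOH is a strong base; [OH-] = 0.28 M.
pOH = -log(0.28) = 0.55
pH = 14.00 - 0.55 = 13.45

pH = 13.45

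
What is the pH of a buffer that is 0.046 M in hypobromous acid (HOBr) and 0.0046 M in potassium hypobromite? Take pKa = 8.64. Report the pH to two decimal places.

pH = 7.64

Using pH = pKa + log([base]/[acid]) with [base]/[acid] = 0.0046/0.046:
pH = 8.64 + (-1.000) = 7.64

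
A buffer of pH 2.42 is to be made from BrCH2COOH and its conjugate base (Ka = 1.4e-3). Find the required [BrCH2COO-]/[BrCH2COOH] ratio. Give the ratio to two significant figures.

pKa = -log(1.4 × 10^-3) = 2.854
pH = pKa + log(r) ⇒ log(r) = 2.42 − 2.854 = -0.434
r = [BrCH2COO-]/[BrCH2COOH] = 10^(-0.434) = 0.368

ratio = 0.37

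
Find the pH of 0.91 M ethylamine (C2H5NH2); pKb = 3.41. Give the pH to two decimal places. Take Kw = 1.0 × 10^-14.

C2H5NH2 + H2O ⇌ C2H5NH3+ + OH-
Kb = 10^(−3.41) = 3.89 × 10^-4
From the ICE table, Kb = [OH-]²/(0.91 − [OH-]) = 3.89 × 10^-4.
Neglecting [OH-] in the denominator: [OH-] = √(3.89 × 10^-4 × 0.91) = 1.88 × 10^-2 M
Check: 2.1% ionized — well under 5%, approximation valid.
pOH = −log(1.88 × 10^-2) = 1.73; pH = 14.00 − 1.73 = 12.27

pH = 12.27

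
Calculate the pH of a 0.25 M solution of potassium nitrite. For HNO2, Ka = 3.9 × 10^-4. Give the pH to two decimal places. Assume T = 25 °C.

pH = 8.40

NO2- is the conjugate base of the weak acid HNO2.
Kb = Kw/Ka = 1.0×10^-14 / 3.9 × 10^-4 = 2.56 × 10^-11
Kb = x²/(0.25 − x) = 2.56 × 10^-11
Since Kb ≪ C₀, x ≈ √(Kb·C₀) = 2.53 × 10^-6 M.
Check: 0.001% ionized — well under 5%, approximation valid.
pOH = −log(2.53 × 10^-6) = 5.60; pH = 14.00 − 5.60 = 8.40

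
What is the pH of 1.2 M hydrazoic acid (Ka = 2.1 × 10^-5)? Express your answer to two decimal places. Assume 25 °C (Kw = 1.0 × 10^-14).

HN3 ⇌ N3- + H+
Ka = [H+]²/(1.2 − [H+]) = 2.1 × 10^-5
Neglecting [H+] in the denominator: [H+] = √(2.1 × 10^-5 × 1.2) = 5.02 × 10^-3 M
Check: 0.42% ionized — well under 5%, approximation valid.
pH = −log(5.02 × 10^-3) = 2.30

pH = 2.30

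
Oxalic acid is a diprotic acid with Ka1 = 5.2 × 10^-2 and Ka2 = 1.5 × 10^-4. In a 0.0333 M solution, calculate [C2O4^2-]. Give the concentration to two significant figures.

1.5 × 10^-4 M

First ionization gives [H+] ≈ [HC2O4-] = 2.31 × 10^-2 M.
Second step: Ka2 = [H+][C2O4^2-]/[HC2O4-] ≈ [C2O4^2-] (since [H+] ≈ [HC2O4-]).
So [C2O4^2-] ≈ Ka2.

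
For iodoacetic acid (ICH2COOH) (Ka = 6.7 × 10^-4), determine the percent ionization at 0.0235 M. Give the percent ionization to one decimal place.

ICH2COOH ⇌ ICH2COO- + H+; let x = [H+] at equilibrium.
Ka = x²/(C₀ − x); solving the quadratic gives x = 3.65 × 10^-3 M.
% ionization = x/C₀ × 100% = 3.65 × 10^-3/0.0235 × 100% = 15.5%

15.5%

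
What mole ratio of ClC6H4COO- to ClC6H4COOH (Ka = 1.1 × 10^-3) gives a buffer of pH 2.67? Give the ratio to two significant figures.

pKa = -log(1.1 × 10^-3) = 2.959
pH = pKa + log(r) ⇒ log(r) = 2.67 − 2.959 = -0.289
r = [ClC6H4COO-]/[ClC6H4COOH] = 10^(-0.289) = 0.514

ratio = 0.51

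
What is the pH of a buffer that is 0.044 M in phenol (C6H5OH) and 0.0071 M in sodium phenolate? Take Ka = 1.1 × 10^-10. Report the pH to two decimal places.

pKa = −log(1.1 × 10^-10) = 9.959
Henderson–Hasselbalch: pH = pKa + log([C6H5O-]/[C6H5OH]) = 9.959 + log(0.0071/0.044)
pH = 9.959 + (-0.792) = 9.17

pH = 9.17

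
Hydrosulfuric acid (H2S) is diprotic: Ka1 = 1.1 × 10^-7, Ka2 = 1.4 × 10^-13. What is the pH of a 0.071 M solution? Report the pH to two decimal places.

pH = 4.05

Ka1 ≫ Ka2, so treat the first dissociation as the only significant source of H+.
Ka1 = x²/(0.071 − x) = 1.1 × 10^-7
x ≈ √(1.1 × 10^-7 × 0.071) = 8.84 × 10^-5 M
pH = −log(8.84 × 10^-5) = 4.05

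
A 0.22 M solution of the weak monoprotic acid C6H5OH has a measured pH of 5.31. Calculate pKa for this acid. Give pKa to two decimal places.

pKa = 9.96

[H+] = 10^(-5.31) = 4.90 × 10^-6 M
At equilibrium [HA] = 0.22 − 4.90 × 10^-6 = 2.20 × 10^-1 M
Ka = [H+][A-]/[HA] = (4.90 × 10^-6)² / 2.20 × 10^-1 = 1.09 × 10^-10
pKa = -log(1.09 × 10^-10) = 9.96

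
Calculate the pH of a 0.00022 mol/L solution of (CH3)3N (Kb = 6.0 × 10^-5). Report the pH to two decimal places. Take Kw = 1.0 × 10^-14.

(CH3)3N + H2O ⇌ (CH3)3NH+ + OH-
Kb = x²/(0.00022 − x) = 6.0 × 10^-5
Here C₀/Kb ≈ 3.67, so the small-x approximation fails. Use the quadratic:
x = [−6e-05 + √(6e-05² + 5.28e-08)]/2 = 8.87 × 10^-5 M
pOH = 4.05, so pH = 14.00 − pOH = 9.95

pH = 9.95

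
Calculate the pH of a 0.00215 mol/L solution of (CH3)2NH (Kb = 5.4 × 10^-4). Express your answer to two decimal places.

pH = 10.92

(CH3)2NH + H2O ⇌ (CH3)2NH2+ + OH-
Kb = x²/(0.00215 − x) = 5.4 × 10^-4
The 5% rule fails; solving x² + Kb·x − Kb·C₀ = 0 exactly:
x = [−0.00054 + √(0.00054² + 4.64e-06)]/2 = 8.41 × 10^-4 M
pOH = −log(8.41 × 10^-4) = 3.08; pH = 14.00 − 3.08 = 10.92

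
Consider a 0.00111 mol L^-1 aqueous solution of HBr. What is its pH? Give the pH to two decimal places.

HBr is a strong acid and dissociates completely, so [H+] = 0.00111 M.
pH = -log(0.00111) = 2.95

pH = 2.95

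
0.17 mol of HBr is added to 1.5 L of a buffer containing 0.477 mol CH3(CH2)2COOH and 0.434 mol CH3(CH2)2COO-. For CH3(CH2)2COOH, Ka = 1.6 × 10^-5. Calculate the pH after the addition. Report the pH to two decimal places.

Added H+ converts CH3(CH2)2COO- to CH3(CH2)2COOH: CH3(CH2)2COOH → 0.647 mol, CH3(CH2)2COO- → 0.264 mol.
pKa = −log(1.6 × 10^-5) = 4.796
pH = pKa + log([A⁻]/[HA]) = 4.796 + log(0.264/0.647) = 4.796 -0.389

pH = 4.41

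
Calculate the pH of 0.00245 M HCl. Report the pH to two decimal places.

HCl is a strong acid and dissociates completely, so [H+] = 0.00245 M.
pH = -log(0.00245) = 2.61

pH = 2.61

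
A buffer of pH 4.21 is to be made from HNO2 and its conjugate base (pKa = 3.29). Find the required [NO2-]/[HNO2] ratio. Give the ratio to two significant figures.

pH = pKa + log(r) ⇒ log(r) = 4.21 − 3.29 = +0.92
r = [NO2-]/[HNO2] = 10^(+0.92) = 8.32

ratio = 8.3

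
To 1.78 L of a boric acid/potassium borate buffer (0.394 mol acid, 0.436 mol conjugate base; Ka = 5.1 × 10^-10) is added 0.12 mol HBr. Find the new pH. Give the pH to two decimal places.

Added H+ converts B(OH)4- to B(OH)3: B(OH)3 → 0.514 mol, B(OH)4- → 0.316 mol.
pKa = −log(5.1 × 10^-10) = 9.292
pH = pKa + log([A⁻]/[HA]) = 9.292 + log(0.316/0.514) = 9.292 -0.211

pH = 9.08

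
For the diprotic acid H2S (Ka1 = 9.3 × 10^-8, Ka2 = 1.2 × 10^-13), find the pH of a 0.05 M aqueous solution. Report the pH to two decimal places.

pH = 4.17

Since Ka1 ≫ Ka2, the first ionization dominates [H+].
Ka1 = x²/(0.05 − x) = 9.3 × 10^-8
x ≈ √(9.3 × 10^-8 × 0.05) = 6.82 × 10^-5 M
pH = −log(6.82 × 10^-5) = 4.17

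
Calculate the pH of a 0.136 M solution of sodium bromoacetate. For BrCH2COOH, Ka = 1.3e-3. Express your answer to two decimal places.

BrCH2COO- is the conjugate base of the weak acid BrCH2COOH.
Kb = Kw/Ka = 1.0×10^-14 / 1.3 × 10^-3 = 7.69 × 10^-12
Kb = [OH-]²/(0.136 − [OH-]) = 7.69 × 10^-12
Neglecting [OH-] in the denominator: [OH-] = √(7.69 × 10^-12 × 0.136) = 1.02 × 10^-6 M
([OH-]/C₀ = 0.00075% < 5%, so the approximation holds.)
pOH = 5.99, so pH = 14.00 − pOH = 8.01

pH = 8.01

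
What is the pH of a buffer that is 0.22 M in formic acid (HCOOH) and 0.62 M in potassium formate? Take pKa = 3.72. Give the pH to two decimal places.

pH = pKa + log([A⁻]/[HA]) = 3.72 + log(0.62/0.22)
pH = 3.72 + (+0.450) = 4.17

pH = 4.17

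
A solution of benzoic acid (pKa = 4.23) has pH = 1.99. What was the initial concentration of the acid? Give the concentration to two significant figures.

C₀ = 1.8 M

[H+] = 10^(-1.99) = 1.02 × 10^-2 M = x
Ka = 10^(−4.23) = 5.89 × 10^-5
Ka = x²/(C₀ − x) ⇒ C₀ = x + x²/Ka
C₀ = 1.02 × 10^-2 + (1.02 × 10^-2)²/(5.89 × 10^-5) = 1.78 M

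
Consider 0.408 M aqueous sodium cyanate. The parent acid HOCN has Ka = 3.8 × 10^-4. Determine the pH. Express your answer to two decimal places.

OCN- is the conjugate base of the weak acid HOCN.
Kb = Kw/Ka = 1.0×10^-14 / 3.8 × 10^-4 = 2.63 × 10^-11
From the ICE table, Kb = x²/(0.408 − x) = 2.63 × 10^-11.
Neglecting x in the denominator: x = √(2.63 × 10^-11 × 0.408) = 3.28 × 10^-6 M
Check: 0.0008% ionized — well under 5%, approximation valid.
pOH = −log(3.28 × 10^-6) = 5.48; pH = 14.00 − 5.48 = 8.52

pH = 8.52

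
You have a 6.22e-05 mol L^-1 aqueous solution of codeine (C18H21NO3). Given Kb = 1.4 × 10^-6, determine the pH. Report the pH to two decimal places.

C18H21NO3 + H2O ⇌ C18H22NO3+ + OH-
From the ICE table, Kb = x²/(6.22e-05 − x) = 1.4 × 10^-6.
The 5% rule fails; solving x² + Kb·x − Kb·C₀ = 0 exactly:
x = [−1.4e-06 + √(1.4e-06² + 3.48e-10)]/2 = 8.66 × 10^-6 M
pOH = 5.06, so pH = 14.00 − pOH = 8.94

pH = 8.94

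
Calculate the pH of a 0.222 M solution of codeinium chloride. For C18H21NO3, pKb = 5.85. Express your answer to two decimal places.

pH = 4.40

C18H22NO3+ is the conjugate acid of the weak base C18H21NO3.
Kb = 10^(−5.85) = 1.41 × 10^-6
Ka = Kw/Kb = 1.0×10^-14 / 1.41 × 10^-6 = 7.09 × 10^-9
Ka = [H+]²/(0.222 − [H+]) = 7.09 × 10^-9
Neglecting [H+] in the denominator: [H+] = √(7.09 × 10^-9 × 0.222) = 3.97 × 10^-5 M
([H+]/C₀ = 0.018% < 5%, so the approximation holds.)
pH = −log(3.97 × 10^-5) = 4.40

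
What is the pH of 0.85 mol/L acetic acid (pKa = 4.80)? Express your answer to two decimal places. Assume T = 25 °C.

CH3COOH ⇌ CH3COO- + H+
Ka = 10^(−4.80) = 1.58 × 10^-5
From the ICE table, Ka = [H+]²/(0.85 − [H+]) = 1.58 × 10^-5.
Assume [H+] ≪ 0.85: [H+] ≈ √(1.58 × 10^-5 × 0.85) = 3.66 × 10^-3 M
Check: 0.43% ionized — well under 5%, approximation valid.
pH = −log(3.66 × 10^-3) = 2.44

pH = 2.44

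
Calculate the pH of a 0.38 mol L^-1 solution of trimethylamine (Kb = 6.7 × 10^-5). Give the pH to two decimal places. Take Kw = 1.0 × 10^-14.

pH = 11.70

(CH3)3N + H2O ⇌ (CH3)3NH+ + OH-
From the ICE table, Kb = [OH-]²/(0.38 − [OH-]) = 6.7 × 10^-5.
Since Kb ≪ C₀, [OH-] ≈ √(Kb·C₀) = 5.05 × 10^-3 M.
Check: 1.3% ionized — well under 5%, approximation valid.
pOH = −log(5.05 × 10^-3) = 2.30; pH = 14.00 − 2.30 = 11.70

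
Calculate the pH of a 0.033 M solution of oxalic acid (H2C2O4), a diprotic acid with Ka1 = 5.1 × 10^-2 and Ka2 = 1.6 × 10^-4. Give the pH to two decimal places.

Ka1 ≫ Ka2, so treat the first dissociation as the only significant source of H+.
Ka1 = x²/(0.033 − x) = 5.1 × 10^-2
Solving the quadratic: x = (−Ka1 + √(Ka1² + 4·Ka1·C₀))/2 = 2.28 × 10^-2 M
pH = −log(2.28 × 10^-2) = 1.64

pH = 1.64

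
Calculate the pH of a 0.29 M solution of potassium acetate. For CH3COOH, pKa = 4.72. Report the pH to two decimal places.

CH3COO- is the conjugate base of the weak acid CH3COOH.
Ka = 10^(−4.72) = 1.91 × 10^-5
Kb = Kw/Ka = 1.0×10^-14 / 1.91 × 10^-5 = 5.24 × 10^-10
Kb = [OH-]²/(0.29 − [OH-]) = 5.24 × 10^-10
Neglecting [OH-] in the denominator: [OH-] = √(5.24 × 10^-10 × 0.29) = 1.23 × 10^-5 M
pOH = −log(1.23 × 10^-5) = 4.91; pH = 14.00 − 4.91 = 9.09

pH = 9.09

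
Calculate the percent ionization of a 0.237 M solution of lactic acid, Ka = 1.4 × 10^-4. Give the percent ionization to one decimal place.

2.4%

CH3CH(OH)COOH ⇌ CH3CH(OH)COO- + H+; let x = [H+] at equilibrium.
x ≈ √(Ka·C₀) = √(1.4 × 10^-4 × 0.237) = 5.76 × 10^-3 M
Fraction ionized = 5.76 × 10^-3 / 0.237 = 0.0243 → 2.4%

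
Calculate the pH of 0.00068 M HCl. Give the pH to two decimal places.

pH = 3.17

HCl is a strong acid and dissociates completely, so [H+] = 0.00068 M.
pH = -log(0.00068) = 3.17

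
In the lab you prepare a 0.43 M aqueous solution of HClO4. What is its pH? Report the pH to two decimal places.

HClO4 is a strong acid and dissociates completely, so [H+] = 0.43 M.
pH = -log(0.43) = 0.37

pH = 0.37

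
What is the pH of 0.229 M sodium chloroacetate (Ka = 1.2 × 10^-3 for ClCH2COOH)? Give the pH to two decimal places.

pH = 8.14

ClCH2COO- is the conjugate base of the weak acid ClCH2COOH.
Kb = Kw/Ka = 1.0×10^-14 / 1.2 × 10^-3 = 8.33 × 10^-12
Let x = [OH-] at equilibrium. Kb = x²/(0.229 − x).
Neglecting x in the denominator: x = √(8.33 × 10^-12 × 0.229) = 1.38 × 10^-6 M
(x/C₀ = 0.0006% < 5%, so the approximation holds.)
pOH = −log(1.38 × 10^-6) = 5.86; pH = 14.00 − 5.86 = 8.14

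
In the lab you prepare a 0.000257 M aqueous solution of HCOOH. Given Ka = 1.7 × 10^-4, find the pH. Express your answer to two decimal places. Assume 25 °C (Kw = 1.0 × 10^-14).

pH = 3.85

HCOOH ⇌ HCOO- + H+
From the ICE table, Ka = x²/(0.000257 − x) = 1.7 × 10^-4.
Here C₀/Ka ≈ 1.51, so the small-x approximation fails. Use the quadratic:
x = [−0.00017 + √(0.00017² + 1.75e-07)]/2 = 1.41 × 10^-4 M
pH = −log[H+] = −log(1.41 × 10^-4) = 3.85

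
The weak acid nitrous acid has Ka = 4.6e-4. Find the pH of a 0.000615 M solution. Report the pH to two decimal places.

HNO2 ⇌ NO2- + H+
Let x = [H+] at equilibrium. Ka = x²/(0.000615 − x).
x is not negligible relative to C₀; solve x² + 0.00046·x − 2.83e-07 = 0.
x = (−Ka + √(Ka² + 4·Ka·C₀))/2 = 3.49 × 10^-4 M
pH = −log[H+] = −log(3.49 × 10^-4) = 3.46

pH = 3.46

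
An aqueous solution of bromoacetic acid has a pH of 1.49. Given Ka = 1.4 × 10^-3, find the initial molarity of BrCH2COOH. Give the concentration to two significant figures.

C₀ = 7.8 × 10^-1 M

[H+] = 10^(-1.49) = 3.24 × 10^-2 M = x
Ka = x²/(C₀ − x) ⇒ C₀ = x + x²/Ka
C₀ = 3.24 × 10^-2 + (3.24 × 10^-2)²/(1.4 × 10^-3) = 7.82 × 10^-1 M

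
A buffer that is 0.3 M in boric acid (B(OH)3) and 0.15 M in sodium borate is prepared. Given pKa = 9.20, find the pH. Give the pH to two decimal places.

pH = 8.90

Henderson–Hasselbalch: pH = pKa + log([B(OH)4-]/[B(OH)3]) = 9.20 + log(0.15/0.3)
pH = 9.20 + (-0.301) = 8.90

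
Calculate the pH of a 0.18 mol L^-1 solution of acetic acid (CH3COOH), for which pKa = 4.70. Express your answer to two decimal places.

pH = 2.72

CH3COOH ⇌ CH3COO- + H+
Ka = 10^(−4.70) = 2.00 × 10^-5
Ka = [H+]²/(0.18 − [H+]) = 2.00 × 10^-5
Assume [H+] ≪ 0.18: [H+] ≈ √(2.00 × 10^-5 × 0.18) = 1.90 × 10^-3 M
pH = −log[H+] = −log(1.90 × 10^-3) = 2.72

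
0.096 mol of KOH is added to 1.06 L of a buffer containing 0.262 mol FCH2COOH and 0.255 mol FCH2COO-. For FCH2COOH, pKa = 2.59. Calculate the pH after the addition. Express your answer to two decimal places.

OH- converts FCH2COOH to FCH2COO-: FCH2COOH → 0.166 mol, FCH2COO- → 0.351 mol.
pH = pKa + log(n_FCH2COO-/n_FCH2COOH) = 2.59 + log(0.351/0.166) = 2.59 + (+0.325)

pH = 2.92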